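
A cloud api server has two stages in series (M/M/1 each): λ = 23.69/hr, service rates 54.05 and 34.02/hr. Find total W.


Each node sees arrival rate λ = 23.69/hr (tandem ⇒ throughput preserved).
W₁ = 1/(μ₁−λ) = 1/(54.05−23.69) = 0.03294 hr
W₂ = 1/(μ₂−λ) = 1/(34.02−23.69) = 0.09681 hr
W_total = W₁ + W₂ = 0.03294 + 0.09681 = 0.12974 hr

Final: 0.12974 hr


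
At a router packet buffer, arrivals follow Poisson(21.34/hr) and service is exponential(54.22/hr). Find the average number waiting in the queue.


ρ = 21.34/54.22 = 0.3936
Lq = ρ²/(1−ρ) = 0.1549/0.6064 = 0.2554

Final: 0.2554


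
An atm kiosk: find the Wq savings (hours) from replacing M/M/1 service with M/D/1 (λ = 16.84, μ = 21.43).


ρ = 16.84/21.43 = 0.7858
Wq(M/M/1) = ρ/(μ−λ) = 0.7858/4.59 = 0.17120 hr
Wq(M/D/1) = ρ/(2(μ−λ)) = 0.08560 hr
Savings = 0.17120 − 0.08560 = 0.08560 hr

Final: 0.08560 hr


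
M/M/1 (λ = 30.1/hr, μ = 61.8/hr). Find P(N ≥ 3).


ρ = 30.1/61.8 = 0.4871
P(N ≥ n) = ρ^n = 0.4871^3 = 0.115540

Final: 0.115540


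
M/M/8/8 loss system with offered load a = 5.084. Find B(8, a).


B(c,a) = (a^c/c!) / Σ_{k=0}^{c} a^k/k!
a^8/8! = 11.069393
Σ terms (k=0..8): 1.00000 + 5.08400 + 12.92353 + 21.90107 + 27.83626 + 28.30391 + 23.98285 + 17.41840 + 11.06939 = 149.519416
B = 11.069393/149.519416 = 0.074033

Final: 0.074033


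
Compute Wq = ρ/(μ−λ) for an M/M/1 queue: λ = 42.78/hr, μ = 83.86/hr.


ρ = 42.78/83.86 = 0.5101
Wq = ρ/(μ−λ) = 0.5101/(83.86 − 42.78) = 0.5101/41.08 = 0.01242 hr

Final: 0.01242 hr


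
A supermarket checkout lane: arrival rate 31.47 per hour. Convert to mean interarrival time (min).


Mean interarrival time = 1/λ = 1/31.47 hour = 0.03178 hour
In minutes: 0.03178 × 60 = 1.9066 min

Final: 1.9066 min


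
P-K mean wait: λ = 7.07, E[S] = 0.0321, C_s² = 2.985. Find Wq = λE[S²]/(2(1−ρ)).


ρ = λ·E[S] = 7.07·0.0321 = 0.2269
E[S²] = E[S]²(1+C_s²) = 0.0321²·(1+2.985) = 0.004106
Wq = λ·E[S²]/(2(1−ρ)) = 7.07·0.004106/(2·0.7731) = 0.01878 hr

Final: 0.01878 hr


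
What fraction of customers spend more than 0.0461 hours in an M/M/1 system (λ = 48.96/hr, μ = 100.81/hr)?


W ~ Exponential(μ−λ) for M/M/1.
μ − λ = 100.81 − 48.96 = 51.8500
P(W > t) = e^{−(μ−λ)t} = e^{−2.3903} = 0.091604

Final: 0.091604


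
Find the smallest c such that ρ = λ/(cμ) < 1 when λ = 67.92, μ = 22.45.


Stability requires cμ > λ ⇔ c > λ/μ.
λ/μ = 67.92/22.45 = 3.0254
Minimum integer c = ⌊3.0254⌋ + 1 = 4
Check: 4·22.45 = 89.80 > 67.92, while 3·22.45 = 67.35 ≤ 67.92

Final: 4 servers


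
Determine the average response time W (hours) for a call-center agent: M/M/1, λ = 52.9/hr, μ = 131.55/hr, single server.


W = 1/(μ−λ) = 1/(131.55 − 52.9) = 1/78.65 = 0.01271 hr

Final: 0.01271 hr


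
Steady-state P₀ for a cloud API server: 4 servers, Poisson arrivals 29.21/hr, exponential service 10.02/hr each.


a = λ/μ = 29.21/10.02 = 2.9152; ρ = a/c = 0.7288
Σ_{k=0}^{3} a^k/k! (terms k=0..3) = 1.00000 + 2.91517 + 4.24911 + 4.12896 = 12.29323
Tail: a^4/(4!(1−ρ)) = 72.21964/(24·0.2712) = 11.09538
P₀ = 1/(12.29323 + 11.09538) = 1/23.38861 = 0.042756

Final: 0.042756


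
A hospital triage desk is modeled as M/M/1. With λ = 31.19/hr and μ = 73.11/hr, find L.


ρ = λ/μ = 31.19/73.11 = 0.4266
L = ρ/(1−ρ) = 0.4266/(1 − 0.4266) = 0.4266/0.5734 = 0.7440

Final: 0.7440


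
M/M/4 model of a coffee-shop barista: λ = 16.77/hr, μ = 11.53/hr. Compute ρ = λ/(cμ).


ρ = λ/(cμ) = 16.77/(4·11.53) = 16.77/46.12 = 0.3636

Final: 0.3636


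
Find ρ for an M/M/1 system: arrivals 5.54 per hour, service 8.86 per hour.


ρ = λ/μ = 5.54/8.86 = 0.6253

Final: 0.6253


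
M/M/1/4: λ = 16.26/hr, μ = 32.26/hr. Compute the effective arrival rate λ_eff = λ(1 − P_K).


ρ = 0.5040; P_K = (1−ρ)ρ^4/(1−ρ^5) = 0.033086
λ_eff = λ(1 − P_K) = 16.26·(1 − 0.033086) = 16.26·0.966914 = 15.7220 /hr

Final: 15.7220 /hr


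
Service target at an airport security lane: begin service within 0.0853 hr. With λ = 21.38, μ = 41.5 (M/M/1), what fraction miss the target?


ρ = 21.38/41.5 = 0.5152
P(Wq > t) = ρ·e^{−(μ−λ)t} = 0.5152·e^{−1.7162}
= 0.5152·0.179741 = 0.092599

Final: 0.092599


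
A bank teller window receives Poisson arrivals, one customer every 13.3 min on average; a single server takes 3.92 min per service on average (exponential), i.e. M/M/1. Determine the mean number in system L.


λ = 60/13.3 = 4.5113 /hr
μ = 60/3.92 = 15.3061 /hr
ρ = λ/μ = 4.5113/15.3061 = 0.2947
L = ρ/(1−ρ) = 0.2947/0.7053 = 0.4179

Final: 0.4179


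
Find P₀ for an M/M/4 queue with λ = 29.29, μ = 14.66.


a = λ/μ = 29.29/14.66 = 1.9980; ρ = a/c = 0.4995
Σ_{k=0}^{3} a^k/k! (terms k=0..3) = 1.00000 + 1.99795 + 1.99591 + 1.32924 = 6.32311
Tail: a^4/(4!(1−ρ)) = 15.93462/(24·0.5005) = 1.32653
P₀ = 1/(6.32311 + 1.32653) = 1/7.64964 = 0.130725

Final: 0.130725


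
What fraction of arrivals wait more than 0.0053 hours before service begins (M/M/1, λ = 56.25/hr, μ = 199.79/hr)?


ρ = 56.25/199.79 = 0.2815
P(Wq > t) = ρ·e^{−(μ−λ)t} = 0.2815·e^{−0.7608}
= 0.2815·0.467310 = 0.131569

Final: 0.131569


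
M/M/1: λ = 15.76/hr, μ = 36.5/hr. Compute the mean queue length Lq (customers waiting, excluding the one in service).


ρ = 15.76/36.5 = 0.4318
Lq = ρ²/(1−ρ) = 0.1864/0.5682 = 0.3281

Final: 0.3281


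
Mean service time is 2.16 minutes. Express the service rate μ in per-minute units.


μ = 1/(service time) in consistent units.
1 minute = 1 min, so μ = 1/2.16 = 0.4630 per minute

Final: 0.4630 /min


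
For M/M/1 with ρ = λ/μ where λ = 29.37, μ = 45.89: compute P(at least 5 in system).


ρ = 29.37/45.89 = 0.6400
P(N ≥ n) = ρ^n = 0.6400^5 = 0.107381

Final: 0.107381


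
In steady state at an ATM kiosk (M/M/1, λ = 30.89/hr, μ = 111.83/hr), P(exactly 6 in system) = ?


ρ = 30.89/111.83 = 0.2762
P_n = (1−ρ)·ρ^n = (1 − 0.2762)·0.2762^6 = 0.7238·0.0004442 = 0.0003215

Final: 0.0003215


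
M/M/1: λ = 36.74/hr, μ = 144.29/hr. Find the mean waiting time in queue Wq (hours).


ρ = 36.74/144.29 = 0.2546
Wq = ρ/(μ−λ) = 0.2546/(144.29 − 36.74) = 0.2546/107.55 = 0.002368 hr

Final: 0.002368 hr


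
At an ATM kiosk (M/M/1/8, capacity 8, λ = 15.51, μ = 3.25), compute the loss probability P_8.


ρ = λ/μ = 15.51/3.25 = 4.7723
P_K = (1−ρ)ρ^K/(1−ρ^(K+1)) = (-3.7723·269046.591658)/(1 − 1283973.118957)
= -1014926.527299/-1283972.118957 = 0.790458

Final: 0.790458


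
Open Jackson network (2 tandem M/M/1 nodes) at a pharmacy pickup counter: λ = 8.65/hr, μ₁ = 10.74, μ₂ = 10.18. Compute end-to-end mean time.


Each node sees arrival rate λ = 8.65/hr (tandem ⇒ throughput preserved).
W₁ = 1/(μ₁−λ) = 1/(10.74−8.65) = 0.47847 hr
W₂ = 1/(μ₂−λ) = 1/(10.18−8.65) = 0.65359 hr
W_total = W₁ + W₂ = 0.47847 + 0.65359 = 1.13206 hr

Final: 1.13206 hr


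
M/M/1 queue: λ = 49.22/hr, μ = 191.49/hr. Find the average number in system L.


ρ = λ/μ = 49.22/191.49 = 0.2570
L = ρ/(1−ρ) = 0.2570/(1 − 0.2570) = 0.2570/0.7430 = 0.3460

Final: 0.3460


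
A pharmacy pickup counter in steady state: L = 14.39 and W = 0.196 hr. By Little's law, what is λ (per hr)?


λ = L/W = 14.39/0.196 = 73.4184 /hr

Final: 73.4184 /hr


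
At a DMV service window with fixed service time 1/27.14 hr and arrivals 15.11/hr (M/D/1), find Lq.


ρ = 15.11/27.14 = 0.5567
M/D/1: Lq = ρ²/(2(1−ρ)) = 0.3100/(2·0.4433) = 0.34964

Final: 0.34964


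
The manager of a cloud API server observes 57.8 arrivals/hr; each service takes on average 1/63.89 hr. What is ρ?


ρ = λ/μ = 57.8/63.89 = 0.9047

Final: 0.9047


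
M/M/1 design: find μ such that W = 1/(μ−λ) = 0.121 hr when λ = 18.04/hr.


W = 1/(μ−λ) ⇒ μ − λ = 1/W = 1/0.121 = 8.2645
μ = λ + 1/W = 18.04 + 8.2645 = 26.3045 per hr

Final: 26.3045 /hr


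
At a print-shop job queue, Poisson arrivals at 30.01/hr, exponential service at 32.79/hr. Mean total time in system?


W = 1/(μ−λ) = 1/(32.79 − 30.01) = 1/2.78 = 0.3597 hr

Final: 0.3597 hr


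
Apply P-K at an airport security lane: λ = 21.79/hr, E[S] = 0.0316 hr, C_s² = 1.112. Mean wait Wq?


ρ = λ·E[S] = 21.79·0.0316 = 0.6886
E[S²] = E[S]²(1+C_s²) = 0.0316²·(1+1.112) = 0.002109
Wq = λ·E[S²]/(2(1−ρ)) = 21.79·0.002109/(2·0.3114) = 0.07378 hr

Final: 0.07378 hr


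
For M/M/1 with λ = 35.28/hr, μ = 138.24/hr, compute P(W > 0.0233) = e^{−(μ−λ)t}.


W ~ Exponential(μ−λ) for M/M/1.
μ − λ = 138.24 − 35.28 = 102.9600
P(W > t) = e^{−(μ−λ)t} = e^{−2.3990} = 0.090812

Final: 0.090812


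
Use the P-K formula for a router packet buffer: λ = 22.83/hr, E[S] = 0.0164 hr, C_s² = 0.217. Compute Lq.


ρ = λ·E[S] = 22.83·0.0164 = 0.3744
Lq = ρ²(1+C_s²)/(2(1−ρ)) = 0.1402·(1+0.217)/(2·0.6256)
= 0.1402·1.2170/1.2512 = 0.13636

Final: 0.13636


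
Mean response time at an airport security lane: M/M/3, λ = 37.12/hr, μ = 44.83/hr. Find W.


a = 0.8280; ρ = 0.2760; P₀ = 0.434497
Lq = P₀·a^c·ρ/(c!(1−ρ)²) = 0.02165
Wq = Lq/λ = 0.02165/37.12 = 0.0005832 hr
W = Wq + 1/μ = 0.0005832 + 0.02231 = 0.02289 hr

Final: 0.02289 hr


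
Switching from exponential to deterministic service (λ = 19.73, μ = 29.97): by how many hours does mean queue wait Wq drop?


ρ = 19.73/29.97 = 0.6583
Wq(M/M/1) = ρ/(μ−λ) = 0.6583/10.24 = 0.06429 hr
Wq(M/D/1) = ρ/(2(μ−λ)) = 0.03214 hr
Savings = 0.06429 − 0.03214 = 0.03214 hr

Final: 0.03214 hr


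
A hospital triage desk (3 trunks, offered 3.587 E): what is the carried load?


B(3,3.587) = 0.411069 (Erlang-B)
Carried load = a(1 − B) = 3.587·(1 − 0.411069) = 3.587·0.588931 = 2.1125 E

Final: 2.1125 Erlangs


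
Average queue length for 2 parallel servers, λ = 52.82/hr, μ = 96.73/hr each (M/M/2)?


a = λ/μ = 0.5461; ρ = a/2 = 0.2730
P₀ = 0.571057
Lq = P₀·a^c·ρ / (c!·(1−ρ)²) = 0.571057·0.29818·0.2730/(2·0.52849)
= 0.04398

Final: 0.04398


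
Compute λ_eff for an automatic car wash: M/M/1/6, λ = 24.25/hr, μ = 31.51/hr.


ρ = 0.7696; P_K = (1−ρ)ρ^6/(1−ρ^7) = 0.056982
λ_eff = λ(1 − P_K) = 24.25·(1 − 0.056982) = 24.25·0.943018 = 22.8682 /hr

Final: 22.8682 /hr


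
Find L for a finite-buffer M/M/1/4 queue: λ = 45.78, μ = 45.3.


ρ = 45.78/45.3 = 1.0106
L = ρ[1 − (K+1)ρ^K + Kρ^(K+1)] / [(1−ρ)(1−ρ^(K+1))]
Numerator: 1.0106·(1 − 5·1.043063 + 4·1.054115) = 0.001159
Denominator: (-0.01060)·(-0.054115) = 0.0005734
L = 0.001159/0.0005734 = 2.0211

Final: 2.0211


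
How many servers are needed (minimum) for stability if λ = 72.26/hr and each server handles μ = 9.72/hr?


Stability requires cμ > λ ⇔ c > λ/μ.
λ/μ = 72.26/9.72 = 7.4342
Minimum integer c = ⌊7.4342⌋ + 1 = 8
Check: 8·9.72 = 77.76 > 72.26, while 7·9.72 = 68.04 ≤ 72.26

Final: 8 servers


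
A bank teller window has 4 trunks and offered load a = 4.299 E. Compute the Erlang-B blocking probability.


B(c,a) = (a^c/c!) / Σ_{k=0}^{c} a^k/k!
a^4/4! = 14.231758
Σ terms (k=0..4): 1.00000 + 4.29900 + 9.24070 + 13.24192 + 14.23176 = 42.013382
B = 14.231758/42.013382 = 0.338743

Final: 0.338743


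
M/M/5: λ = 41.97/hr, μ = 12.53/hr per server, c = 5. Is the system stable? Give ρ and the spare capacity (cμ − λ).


Total capacity cμ = 5·12.53 = 62.65/hr
ρ = λ/(cμ) = 41.97/62.65 = 0.6699
Stable ⇔ ρ < 1: YES
Spare capacity = cμ − λ = 62.65 − 41.97 = 20.68/hr

Final: ρ = 0.6699; stable; margin = 20.68/hr


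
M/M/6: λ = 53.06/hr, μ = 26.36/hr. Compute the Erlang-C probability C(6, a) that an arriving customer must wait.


a = λ/μ = 2.0129; ρ = a/6 = 0.3355
P₀ = 0.133395 (from M/M/c formula)
C(c,a) = [a^c/(c!(1−ρ))]·P₀ = [66.51675/(720·0.6645)]·0.133395
= 0.13902·0.133395 = 0.018545

Final: 0.018545


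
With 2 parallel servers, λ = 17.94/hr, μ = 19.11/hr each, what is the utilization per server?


ρ = λ/(cμ) = 17.94/(2·19.11) = 17.94/38.22 = 0.4694

Final: 0.4694


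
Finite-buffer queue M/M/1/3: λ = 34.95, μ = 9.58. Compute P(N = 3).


ρ = λ/μ = 34.95/9.58 = 3.6482
P_K = (1−ρ)ρ^K/(1−ρ^(K+1)) = (-2.6482·48.556236)/(1 − 177.144097)
= -128.587861/-176.144097 = 0.730015

Final: 0.730015


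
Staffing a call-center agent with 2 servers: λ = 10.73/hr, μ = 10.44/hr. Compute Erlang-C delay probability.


a = λ/μ = 1.0278; ρ = a/2 = 0.5139
P₀ = 0.321101 (from M/M/c formula)
C(c,a) = [a^c/(c!(1−ρ))]·P₀ = [1.05633/(2·0.4861)]·0.321101
= 1.08651·0.321101 = 0.348879

Final: 0.348879


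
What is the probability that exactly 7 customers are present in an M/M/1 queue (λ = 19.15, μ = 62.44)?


ρ = 19.15/62.44 = 0.3067
P_n = (1−ρ)·ρ^n = (1 − 0.3067)·0.3067^7 = 0.6933·0.0002552 = 0.0001770

Final: 0.0001770


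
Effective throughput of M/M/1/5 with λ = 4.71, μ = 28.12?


ρ = 0.1675; P_K = (1−ρ)ρ^5/(1−ρ^6) = 0.0001098
λ_eff = λ(1 − P_K) = 4.71·(1 − 0.0001098) = 4.71·0.999890 = 4.7095 /hr

Final: 4.7095 /hr


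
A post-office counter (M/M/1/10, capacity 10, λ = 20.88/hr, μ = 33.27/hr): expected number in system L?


ρ = 20.88/33.27 = 0.6276
L = ρ[1 − (K+1)ρ^K + Kρ^(K+1)] / [(1−ρ)(1−ρ^(K+1))]
Numerator: 0.6276·(1 − 11·0.009479 + 10·0.005949) = 0.599488
Denominator: (0.3724)·(0.994051) = 0.370192
L = 0.599488/0.370192 = 1.6194

Final: 1.6194


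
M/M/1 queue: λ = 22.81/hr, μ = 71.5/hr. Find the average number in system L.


ρ = λ/μ = 22.81/71.5 = 0.3190
L = ρ/(1−ρ) = 0.3190/(1 − 0.3190) = 0.3190/0.6810 = 0.4685

Final: 0.4685


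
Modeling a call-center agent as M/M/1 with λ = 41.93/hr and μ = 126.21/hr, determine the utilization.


ρ = λ/μ = 41.93/126.21 = 0.3322

Final: 0.3322


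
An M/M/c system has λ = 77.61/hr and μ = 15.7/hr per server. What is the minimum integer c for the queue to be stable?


Stability requires cμ > λ ⇔ c > λ/μ.
λ/μ = 77.61/15.7 = 4.9433
Minimum integer c = ⌊4.9433⌋ + 1 = 5
Check: 5·15.7 = 78.50 > 77.61, while 4·15.7 = 62.80 ≤ 77.61

Final: 5 servers


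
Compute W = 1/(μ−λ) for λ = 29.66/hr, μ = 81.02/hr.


W = 1/(μ−λ) = 1/(81.02 − 29.66) = 1/51.36 = 0.01947 hr

Final: 0.01947 hr


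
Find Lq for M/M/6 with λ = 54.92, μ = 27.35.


a = λ/μ = 2.0080; ρ = a/6 = 0.3347
P₀ = 0.134048
Lq = P₀·a^c·ρ / (c!·(1−ρ)²) = 0.134048·65.56004·0.3347/(720·0.44266)
= 0.009228

Final: 0.009228


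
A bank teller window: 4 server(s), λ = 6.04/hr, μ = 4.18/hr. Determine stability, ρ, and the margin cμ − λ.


Total capacity cμ = 4·4.18 = 16.72/hr
ρ = λ/(cμ) = 6.04/16.72 = 0.3612
Stable ⇔ ρ < 1: YES
Spare capacity = cμ − λ = 16.72 − 6.04 = 10.68/hr

Final: ρ = 0.3612; stable; margin = 10.68/hr


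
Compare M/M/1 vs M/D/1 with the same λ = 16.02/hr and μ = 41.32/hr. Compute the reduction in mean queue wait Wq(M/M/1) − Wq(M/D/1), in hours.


ρ = 16.02/41.32 = 0.3877
Wq(M/M/1) = ρ/(μ−λ) = 0.3877/25.30 = 0.01532 hr
Wq(M/D/1) = ρ/(2(μ−λ)) = 0.007662 hr
Savings = 0.01532 − 0.007662 = 0.007662 hr

Final: 0.007662 hr


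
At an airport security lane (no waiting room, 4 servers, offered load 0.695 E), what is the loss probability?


B(c,a) = (a^c/c!) / Σ_{k=0}^{c} a^k/k!
a^4/4! = 0.009721
Σ terms (k=0..4): 1.00000 + 0.69500 + 0.24151 + 0.05595 + 0.009721 = 2.002184
B = 0.009721/2.002184 = 0.004855

Final: 0.004855


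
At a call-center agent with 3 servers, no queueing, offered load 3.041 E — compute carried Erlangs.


B(3,3.041) = 0.351039 (Erlang-B)
Carried load = a(1 − B) = 3.041·(1 − 0.351039) = 3.041·0.648961 = 1.9735 E

Final: 1.9735 Erlangs


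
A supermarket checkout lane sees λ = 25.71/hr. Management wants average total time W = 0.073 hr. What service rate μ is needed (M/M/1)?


W = 1/(μ−λ) ⇒ μ − λ = 1/W = 1/0.073 = 13.6986
μ = λ + 1/W = 25.71 + 13.6986 = 39.4086 per hr

Final: 39.4086 /hr


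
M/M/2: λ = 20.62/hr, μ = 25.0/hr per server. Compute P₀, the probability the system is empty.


a = λ/μ = 20.62/25.0 = 0.8248; ρ = a/c = 0.4124
Σ_{k=0}^{1} a^k/k! (terms k=0..1) = 1.00000 + 0.82480 = 1.82480
Tail: a^2/(2!(1−ρ)) = 0.68030/(2·0.5876) = 0.57888
P₀ = 1/(1.82480 + 0.57888) = 1/2.40368 = 0.416029

Final: 0.416029


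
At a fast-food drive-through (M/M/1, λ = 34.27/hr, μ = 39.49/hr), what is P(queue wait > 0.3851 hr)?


ρ = 34.27/39.49 = 0.8678
P(Wq > t) = ρ·e^{−(μ−λ)t} = 0.8678·e^{−2.0102}
= 0.8678·0.133959 = 0.116252

Final: 0.116252


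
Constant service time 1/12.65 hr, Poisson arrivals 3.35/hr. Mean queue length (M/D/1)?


ρ = 3.35/12.65 = 0.2648
M/D/1: Lq = ρ²/(2(1−ρ)) = 0.07013/(2·0.7352) = 0.04770

Final: 0.04770


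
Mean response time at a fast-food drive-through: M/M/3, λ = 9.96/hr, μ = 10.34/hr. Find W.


a = 0.9632; ρ = 0.3211; P₀ = 0.377846
Lq = P₀·a^c·ρ/(c!(1−ρ)²) = 0.03921
Wq = Lq/λ = 0.03921/9.96 = 0.003936 hr
W = Wq + 1/μ = 0.003936 + 0.09671 = 0.10065 hr

Final: 0.10065 hr


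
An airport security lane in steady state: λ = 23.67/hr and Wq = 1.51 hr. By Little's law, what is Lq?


Lq = λWq = 23.67·1.51 = 35.7417

Final: 35.7417


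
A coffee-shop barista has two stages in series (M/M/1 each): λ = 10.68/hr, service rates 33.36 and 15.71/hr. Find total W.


Each node sees arrival rate λ = 10.68/hr (tandem ⇒ throughput preserved).
W₁ = 1/(μ₁−λ) = 1/(33.36−10.68) = 0.04409 hr
W₂ = 1/(μ₂−λ) = 1/(15.71−10.68) = 0.19881 hr
W_total = W₁ + W₂ = 0.04409 + 0.19881 = 0.24290 hr

Final: 0.24290 hr


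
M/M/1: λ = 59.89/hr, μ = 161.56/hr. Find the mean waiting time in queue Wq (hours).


ρ = 59.89/161.56 = 0.3707
Wq = ρ/(μ−λ) = 0.3707/(161.56 − 59.89) = 0.3707/101.67 = 0.003646 hr

Final: 0.003646 hr


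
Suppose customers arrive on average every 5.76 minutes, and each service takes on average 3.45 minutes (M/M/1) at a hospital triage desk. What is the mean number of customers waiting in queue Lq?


λ = 60/5.76 = 10.4167 /hr
μ = 60/3.45 = 17.3913 /hr
ρ = λ/μ = 10.4167/17.3913 = 0.5990
Lq = ρ²/(1−ρ) = 0.3588/0.4010 = 0.8945

Final: 0.8945


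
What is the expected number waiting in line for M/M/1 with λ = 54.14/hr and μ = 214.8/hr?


ρ = 54.14/214.8 = 0.2520
Lq = ρ²/(1−ρ) = 0.06353/0.7480 = 0.08494

Final: 0.08494


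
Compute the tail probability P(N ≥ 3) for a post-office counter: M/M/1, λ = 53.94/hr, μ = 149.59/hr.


ρ = 53.94/149.59 = 0.3606
P(N ≥ n) = ρ^n = 0.3606^3 = 0.046884

Final: 0.046884


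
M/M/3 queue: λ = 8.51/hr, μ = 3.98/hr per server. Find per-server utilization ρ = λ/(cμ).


ρ = λ/(cμ) = 8.51/(3·3.98) = 8.51/11.94 = 0.7127

Final: 0.7127


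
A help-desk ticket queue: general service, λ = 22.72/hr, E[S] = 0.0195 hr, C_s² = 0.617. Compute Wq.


ρ = λ·E[S] = 22.72·0.0195 = 0.4430
E[S²] = E[S]²(1+C_s²) = 0.0195²·(1+0.617) = 0.0006149
Wq = λ·E[S²]/(2(1−ρ)) = 22.72·0.0006149/(2·0.5570) = 0.01254 hr

Final: 0.01254 hr


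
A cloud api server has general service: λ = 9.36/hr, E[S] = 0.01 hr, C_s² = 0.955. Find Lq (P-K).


ρ = λ·E[S] = 9.36·0.01 = 0.09360
Lq = ρ²(1+C_s²)/(2(1−ρ)) = 0.008761·(1+0.955)/(2·0.9064)
= 0.008761·1.9550/1.8128 = 0.009448

Final: 0.009448


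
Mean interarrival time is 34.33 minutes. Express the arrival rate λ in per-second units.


λ = 1/(interarrival time) in consistent units.
1 second = 0.0166667 min, so λ = 0.0166667/34.33 = 0.0004855 per second

Final: 0.0004855 /sec


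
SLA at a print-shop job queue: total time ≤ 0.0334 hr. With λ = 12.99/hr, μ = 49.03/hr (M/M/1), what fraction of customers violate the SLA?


W ~ Exponential(μ−λ) for M/M/1.
μ − λ = 49.03 − 12.99 = 36.0400
P(W > t) = e^{−(μ−λ)t} = e^{−1.2037} = 0.300071

Final: 0.300071


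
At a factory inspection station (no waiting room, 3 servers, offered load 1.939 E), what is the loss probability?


B(c,a) = (a^c/c!) / Σ_{k=0}^{c} a^k/k!
a^3/3! = 1.215017
Σ terms (k=0..3): 1.00000 + 1.93900 + 1.87986 + 1.21502 = 6.033877
B = 1.215017/6.033877 = 0.201366

Final: 0.201366


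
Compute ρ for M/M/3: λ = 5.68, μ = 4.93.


ρ = λ/(cμ) = 5.68/(3·4.93) = 5.68/14.79 = 0.3840

Final: 0.3840


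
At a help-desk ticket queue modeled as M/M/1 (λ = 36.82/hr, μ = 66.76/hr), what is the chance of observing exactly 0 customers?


ρ = 36.82/66.76 = 0.5515
P_n = (1−ρ)·ρ^n = (1 − 0.5515)·0.5515^0 = 0.4485·1.000000 = 0.448472

Final: 0.448472


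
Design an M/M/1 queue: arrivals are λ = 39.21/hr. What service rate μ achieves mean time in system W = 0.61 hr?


W = 1/(μ−λ) ⇒ μ − λ = 1/W = 1/0.61 = 1.6393
μ = λ + 1/W = 39.21 + 1.6393 = 40.8493 per hr

Final: 40.8493 /hr


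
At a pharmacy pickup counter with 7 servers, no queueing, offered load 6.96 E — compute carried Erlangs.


B(7,6.96) = 0.246390 (Erlang-B)
Carried load = a(1 − B) = 6.96·(1 − 0.246390) = 6.96·0.753610 = 5.2451 E

Final: 5.2451 Erlangs


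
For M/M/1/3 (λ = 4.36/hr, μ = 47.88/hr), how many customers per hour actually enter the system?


ρ = 0.09106; P_K = (1−ρ)ρ^3/(1−ρ^4) = 0.0006864
λ_eff = λ(1 − P_K) = 4.36·(1 − 0.0006864) = 4.36·0.999314 = 4.3570 /hr

Final: 4.3570 /hr


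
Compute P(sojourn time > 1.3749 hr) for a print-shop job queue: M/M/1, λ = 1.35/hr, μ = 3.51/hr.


W ~ Exponential(μ−λ) for M/M/1.
μ − λ = 3.51 − 1.35 = 2.1600
P(W > t) = e^{−(μ−λ)t} = e^{−2.9698} = 0.051314

Final: 0.051314


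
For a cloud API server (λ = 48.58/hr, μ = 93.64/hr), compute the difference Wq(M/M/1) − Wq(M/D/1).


ρ = 48.58/93.64 = 0.5188
Wq(M/M/1) = ρ/(μ−λ) = 0.5188/45.06 = 0.01151 hr
Wq(M/D/1) = ρ/(2(μ−λ)) = 0.005757 hr
Savings = 0.01151 − 0.005757 = 0.005757 hr

Final: 0.005757 hr


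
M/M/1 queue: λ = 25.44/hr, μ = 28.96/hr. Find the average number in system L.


ρ = λ/μ = 25.44/28.96 = 0.8785
L = ρ/(1−ρ) = 0.8785/(1 − 0.8785) = 0.8785/0.1215 = 7.2273

Final: 7.2273


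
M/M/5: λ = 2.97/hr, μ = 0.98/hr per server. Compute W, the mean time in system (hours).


a = 3.0306; ρ = 0.6061; P₀ = 0.045074
Lq = P₀·a^c·ρ/(c!(1−ρ)²) = 0.37517
Wq = Lq/λ = 0.37517/2.97 = 0.12632 hr
W = Wq + 1/μ = 0.12632 + 1.02041 = 1.14673 hr

Final: 1.14673 hr


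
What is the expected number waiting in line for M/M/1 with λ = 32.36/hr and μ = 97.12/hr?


ρ = 32.36/97.12 = 0.3332
Lq = ρ²/(1−ρ) = 0.1110/0.6668 = 0.1665

Final: 0.1665


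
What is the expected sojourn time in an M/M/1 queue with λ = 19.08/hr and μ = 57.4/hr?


W = 1/(μ−λ) = 1/(57.4 − 19.08) = 1/38.32 = 0.02610 hr

Final: 0.02610 hr


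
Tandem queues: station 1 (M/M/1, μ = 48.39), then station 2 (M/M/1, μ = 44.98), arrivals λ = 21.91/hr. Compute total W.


Each node sees arrival rate λ = 21.91/hr (tandem ⇒ throughput preserved).
W₁ = 1/(μ₁−λ) = 1/(48.39−21.91) = 0.03776 hr
W₂ = 1/(μ₂−λ) = 1/(44.98−21.91) = 0.04335 hr
W_total = W₁ + W₂ = 0.03776 + 0.04335 = 0.08111 hr

Final: 0.08111 hr


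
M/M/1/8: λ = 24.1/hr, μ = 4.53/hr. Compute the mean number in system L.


ρ = 24.1/4.53 = 5.3201
L = ρ[1 − (K+1)ρ^K + Kρ^(K+1)] / [(1−ρ)(1−ρ^(K+1))]
Numerator: 5.3201·(1 − 9·641727.609271 + 8·3414047.546011) = 114577852.653447
Denominator: (-4.3201)·(-3414046.546011) = 14748982.539833
L = 114577852.653447/14748982.539833 = 7.7685

Final: 7.7685


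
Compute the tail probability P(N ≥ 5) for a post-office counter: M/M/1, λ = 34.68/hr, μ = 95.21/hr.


ρ = 34.68/95.21 = 0.3642
P(N ≥ n) = ρ^n = 0.3642^5 = 0.006412

Final: 0.006412


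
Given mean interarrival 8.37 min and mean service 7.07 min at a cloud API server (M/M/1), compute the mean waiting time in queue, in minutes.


λ = 60/8.37 = 7.1685 /hr
μ = 60/7.07 = 8.4866 /hr
ρ = λ/μ = 7.1685/8.4866 = 0.8447
Wq = ρ/(μ−λ) = 0.8447/(8.4866−7.1685) = 0.64083 hr
In minutes: 0.64083·60 = 38.450 min

Final: 38.450 min


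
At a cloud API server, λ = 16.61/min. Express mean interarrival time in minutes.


Mean interarrival time = 1/λ = 1/16.61 minute = 0.06020 minute
In minutes: 0.06020 × 1 = 0.06020 min

Final: 0.06020 min


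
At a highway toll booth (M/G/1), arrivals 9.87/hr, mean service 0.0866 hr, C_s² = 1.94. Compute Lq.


ρ = λ·E[S] = 9.87·0.0866 = 0.8547
Lq = ρ²(1+C_s²)/(2(1−ρ)) = 0.7306·(1+1.94)/(2·0.1453)
= 0.7306·2.9400/0.2905 = 7.39345

Final: 7.39345


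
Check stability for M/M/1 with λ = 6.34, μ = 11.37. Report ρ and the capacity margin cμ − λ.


Total capacity cμ = 1·11.37 = 11.37/hr
ρ = λ/(cμ) = 6.34/11.37 = 0.5576
Stable ⇔ ρ < 1: YES
Spare capacity = cμ − λ = 11.37 − 6.34 = 5.03/hr

Final: ρ = 0.5576; stable; margin = 5.03/hr


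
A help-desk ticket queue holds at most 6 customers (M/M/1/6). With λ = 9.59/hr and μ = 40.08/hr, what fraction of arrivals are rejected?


ρ = λ/μ = 9.59/40.08 = 0.2393
P_K = (1−ρ)ρ^K/(1−ρ^(K+1)) = (0.7607·0.0001876)/(1 − 0.00004490)
= 0.0001427/0.999955 = 0.0001428

Final: 0.0001428


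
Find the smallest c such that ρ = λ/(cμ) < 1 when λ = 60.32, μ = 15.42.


Stability requires cμ > λ ⇔ c > λ/μ.
λ/μ = 60.32/15.42 = 3.9118
Minimum integer c = ⌊3.9118⌋ + 1 = 4
Check: 4·15.42 = 61.68 > 60.32, while 3·15.42 = 46.26 ≤ 60.32

Final: 4 servers


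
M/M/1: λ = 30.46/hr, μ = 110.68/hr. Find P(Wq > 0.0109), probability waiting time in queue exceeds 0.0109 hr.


ρ = 30.46/110.68 = 0.2752
P(Wq > t) = ρ·e^{−(μ−λ)t} = 0.2752·e^{−0.8744}
= 0.2752·0.417113 = 0.114793

Final: 0.114793


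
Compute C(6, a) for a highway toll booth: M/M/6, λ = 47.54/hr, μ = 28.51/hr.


a = λ/μ = 1.6675; ρ = a/6 = 0.2779
P₀ = 0.188630 (from M/M/c formula)
C(c,a) = [a^c/(c!(1−ρ))]·P₀ = [21.49670/(720·0.7221)]·0.188630
= 0.04135·0.188630 = 0.007799

Final: 0.007799


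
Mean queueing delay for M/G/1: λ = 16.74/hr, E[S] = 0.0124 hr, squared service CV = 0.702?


ρ = λ·E[S] = 16.74·0.0124 = 0.2076
E[S²] = E[S]²(1+C_s²) = 0.0124²·(1+0.702) = 0.0002617
Wq = λ·E[S²]/(2(1−ρ)) = 16.74·0.0002617/(2·0.7924) = 0.002764 hr

Final: 0.002764 hr


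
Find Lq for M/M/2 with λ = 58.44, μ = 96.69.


a = λ/μ = 0.6044; ρ = a/2 = 0.3022
P₀ = 0.535859
Lq = P₀·a^c·ρ / (c!·(1−ρ)²) = 0.535859·0.36531·0.3022/(2·0.48692)
= 0.06075

Final: 0.06075


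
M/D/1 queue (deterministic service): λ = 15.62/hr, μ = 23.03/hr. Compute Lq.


ρ = 15.62/23.03 = 0.6782
M/D/1: Lq = ρ²/(2(1−ρ)) = 0.4600/(2·0.3218) = 0.71486

Final: 0.71486


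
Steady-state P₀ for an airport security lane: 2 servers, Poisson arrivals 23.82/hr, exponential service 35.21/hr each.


a = λ/μ = 23.82/35.21 = 0.6765; ρ = a/c = 0.3383
Σ_{k=0}^{1} a^k/k! (terms k=0..1) = 1.00000 + 0.67651 = 1.67651
Tail: a^2/(2!(1−ρ)) = 0.45767/(2·0.6617) = 0.34581
P₀ = 1/(1.67651 + 0.34581) = 1/2.02232 = 0.494482

Final: 0.494482


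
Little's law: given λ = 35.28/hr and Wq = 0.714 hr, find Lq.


Lq = λWq = 35.28·0.714 = 25.1899

Final: 25.1899


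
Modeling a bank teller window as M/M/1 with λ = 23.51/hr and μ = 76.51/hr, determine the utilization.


ρ = λ/μ = 23.51/76.51 = 0.3073

Final: 0.3073


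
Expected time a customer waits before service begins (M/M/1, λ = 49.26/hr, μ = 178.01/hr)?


ρ = 49.26/178.01 = 0.2767
Wq = ρ/(μ−λ) = 0.2767/(178.01 − 49.26) = 0.2767/128.75 = 0.002149 hr

Final: 0.002149 hr


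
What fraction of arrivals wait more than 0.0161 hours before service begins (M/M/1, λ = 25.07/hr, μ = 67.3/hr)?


ρ = 25.07/67.3 = 0.3725
P(Wq > t) = ρ·e^{−(μ−λ)t} = 0.3725·e^{−0.6799}
= 0.3725·0.506666 = 0.188739

Final: 0.188739


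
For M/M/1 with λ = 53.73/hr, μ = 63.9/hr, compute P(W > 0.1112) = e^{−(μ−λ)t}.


W ~ Exponential(μ−λ) for M/M/1.
μ − λ = 63.9 − 53.73 = 10.1700
P(W > t) = e^{−(μ−λ)t} = e^{−1.1309} = 0.322741

Final: 0.322741


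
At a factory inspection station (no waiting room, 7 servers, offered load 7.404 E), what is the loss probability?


B(c,a) = (a^c/c!) / Σ_{k=0}^{c} a^k/k!
a^7/7! = 242.010570
Σ terms (k=0..7): 1.00000 + 7.40400 + 27.40961 + 67.64691 + 125.21444 + 185.41754 + 228.80524 + 242.01057 = 884.908300
B = 242.010570/884.908300 = 0.273487

Final: 0.273487


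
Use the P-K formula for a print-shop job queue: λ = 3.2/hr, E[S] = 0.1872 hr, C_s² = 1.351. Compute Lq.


ρ = λ·E[S] = 3.2·0.1872 = 0.5990
Lq = ρ²(1+C_s²)/(2(1−ρ)) = 0.3588·(1+1.351)/(2·0.4010)
= 0.3588·2.3510/0.8019 = 1.05204

Final: 1.05204


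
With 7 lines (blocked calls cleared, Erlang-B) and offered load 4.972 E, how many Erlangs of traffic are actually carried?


B(7,4.972) = 0.118765 (Erlang-B)
Carried load = a(1 − B) = 4.972·(1 − 0.118765) = 4.972·0.881235 = 4.3815 E

Final: 4.3815 Erlangs


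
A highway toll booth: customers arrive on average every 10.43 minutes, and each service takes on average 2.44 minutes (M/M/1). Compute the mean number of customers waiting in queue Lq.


λ = 60/10.43 = 5.7526 /hr
μ = 60/2.44 = 24.5902 /hr
ρ = λ/μ = 5.7526/24.5902 = 0.2339
Lq = ρ²/(1−ρ) = 0.05473/0.7661 = 0.07144

Final: 0.07144


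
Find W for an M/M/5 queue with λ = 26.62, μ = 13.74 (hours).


a = 1.9374; ρ = 0.3875; P₀ = 0.143171
Lq = P₀·a^c·ρ/(c!(1−ρ)²) = 0.03364
Wq = Lq/λ = 0.03364/26.62 = 0.001264 hr
W = Wq + 1/μ = 0.001264 + 0.07278 = 0.07404 hr

Final: 0.07404 hr


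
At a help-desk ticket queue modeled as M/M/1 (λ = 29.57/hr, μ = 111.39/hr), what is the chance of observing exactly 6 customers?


ρ = 29.57/111.39 = 0.2655
P_n = (1−ρ)·ρ^n = (1 − 0.2655)·0.2655^6 = 0.7345·0.0003500 = 0.0002571

Final: 0.0002571


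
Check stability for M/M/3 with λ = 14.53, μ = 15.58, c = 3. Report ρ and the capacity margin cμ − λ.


Total capacity cμ = 3·15.58 = 46.74/hr
ρ = λ/(cμ) = 14.53/46.74 = 0.3109
Stable ⇔ ρ < 1: YES
Spare capacity = cμ − λ = 46.74 − 14.53 = 32.21/hr

Final: ρ = 0.3109; stable; margin = 32.21/hr


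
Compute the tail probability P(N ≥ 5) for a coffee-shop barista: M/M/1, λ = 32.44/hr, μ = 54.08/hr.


ρ = 32.44/54.08 = 0.5999
P(N ≥ n) = ρ^n = 0.5999^5 = 0.077664

Final: 0.077664


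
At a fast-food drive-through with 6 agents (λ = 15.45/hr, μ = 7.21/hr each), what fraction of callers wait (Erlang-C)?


a = λ/μ = 2.1429; ρ = a/6 = 0.3571
P₀ = 0.117056 (from M/M/c formula)
C(c,a) = [a^c/(c!(1−ρ))]·P₀ = [96.81871/(720·0.6429)]·0.117056
= 0.20918·0.117056 = 0.024485

Final: 0.024485


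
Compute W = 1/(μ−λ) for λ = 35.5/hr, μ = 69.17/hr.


W = 1/(μ−λ) = 1/(69.17 − 35.5) = 1/33.67 = 0.02970 hr

Final: 0.02970 hr


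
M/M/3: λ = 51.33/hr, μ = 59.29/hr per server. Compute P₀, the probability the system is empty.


a = λ/μ = 51.33/59.29 = 0.8657; ρ = a/c = 0.2886
Σ_{k=0}^{2} a^k/k! (terms k=0..2) = 1.00000 + 0.86574 + 0.37476 = 2.24050
Tail: a^3/(3!(1−ρ)) = 0.64889/(6·0.7114) = 0.15202
P₀ = 1/(2.24050 + 0.15202) = 1/2.39252 = 0.417970

Final: 0.417970


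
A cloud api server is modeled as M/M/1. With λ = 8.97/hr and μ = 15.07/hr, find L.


ρ = λ/μ = 8.97/15.07 = 0.5952
L = ρ/(1−ρ) = 0.5952/(1 − 0.5952) = 0.5952/0.4048 = 1.4705

Final: 1.4705


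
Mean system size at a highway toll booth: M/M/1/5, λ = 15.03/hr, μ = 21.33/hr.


ρ = 15.03/21.33 = 0.7046
L = ρ[1 − (K+1)ρ^K + Kρ^(K+1)] / [(1−ρ)(1−ρ^(K+1))]
Numerator: 0.7046·(1 − 6·0.173716 + 5·0.122408) = 0.401463
Denominator: (0.2954)·(0.877592) = 0.259204
L = 0.401463/0.259204 = 1.5488

Final: 1.5488


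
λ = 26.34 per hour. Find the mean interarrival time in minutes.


Mean interarrival time = 1/λ = 1/26.34 hour = 0.03797 hour
In minutes: 0.03797 × 60 = 2.2779 min

Final: 2.2779 min


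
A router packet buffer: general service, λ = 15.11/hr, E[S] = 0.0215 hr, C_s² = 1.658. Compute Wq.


ρ = λ·E[S] = 15.11·0.0215 = 0.3249
E[S²] = E[S]²(1+C_s²) = 0.0215²·(1+1.658) = 0.001229
Wq = λ·E[S²]/(2(1−ρ)) = 15.11·0.001229/(2·0.6751) = 0.01375 hr

Final: 0.01375 hr


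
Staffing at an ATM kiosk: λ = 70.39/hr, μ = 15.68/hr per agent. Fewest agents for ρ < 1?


Stability requires cμ > λ ⇔ c > λ/μ.
λ/μ = 70.39/15.68 = 4.4892
Minimum integer c = ⌊4.4892⌋ + 1 = 5
Check: 5·15.68 = 78.40 > 70.39, while 4·15.68 = 62.72 ≤ 70.39

Final: 5 servers


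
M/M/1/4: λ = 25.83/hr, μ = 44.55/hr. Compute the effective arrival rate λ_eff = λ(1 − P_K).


ρ = 0.5798; P_K = (1−ρ)ρ^4/(1−ρ^5) = 0.050815
λ_eff = λ(1 − P_K) = 25.83·(1 − 0.050815) = 25.83·0.949185 = 24.5174 /hr

Final: 24.5174 /hr


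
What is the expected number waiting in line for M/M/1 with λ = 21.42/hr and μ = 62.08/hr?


ρ = 21.42/62.08 = 0.3450
Lq = ρ²/(1−ρ) = 0.1191/0.6550 = 0.1818

Final: 0.1818


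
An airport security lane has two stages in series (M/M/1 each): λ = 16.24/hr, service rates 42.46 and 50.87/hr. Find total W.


Each node sees arrival rate λ = 16.24/hr (tandem ⇒ throughput preserved).
W₁ = 1/(μ₁−λ) = 1/(42.46−16.24) = 0.03814 hr
W₂ = 1/(μ₂−λ) = 1/(50.87−16.24) = 0.02888 hr
W_total = W₁ + W₂ = 0.03814 + 0.02888 = 0.06702 hr

Final: 0.06702 hr


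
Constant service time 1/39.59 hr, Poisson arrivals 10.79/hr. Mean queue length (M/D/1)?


ρ = 10.79/39.59 = 0.2725
M/D/1: Lq = ρ²/(2(1−ρ)) = 0.07428/(2·0.7275) = 0.05105

Final: 0.05105


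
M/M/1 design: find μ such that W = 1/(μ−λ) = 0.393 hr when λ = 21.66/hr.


W = 1/(μ−λ) ⇒ μ − λ = 1/W = 1/0.393 = 2.5445
μ = λ + 1/W = 21.66 + 2.5445 = 24.2045 per hr

Final: 24.2045 /hr


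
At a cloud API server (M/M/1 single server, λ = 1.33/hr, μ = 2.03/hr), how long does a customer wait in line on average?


ρ = 1.33/2.03 = 0.6552
Wq = ρ/(μ−λ) = 0.6552/(2.03 − 1.33) = 0.6552/0.7000 = 0.9360 hr

Final: 0.9360 hr


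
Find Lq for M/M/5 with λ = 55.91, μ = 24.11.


a = λ/μ = 2.3190; ρ = a/5 = 0.4638
P₀ = 0.096775
Lq = P₀·a^c·ρ / (c!·(1−ρ)²) = 0.096775·67.05967·0.4638/(120·0.28752)
= 0.08724

Final: 0.08724


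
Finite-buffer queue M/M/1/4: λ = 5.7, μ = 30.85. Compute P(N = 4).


ρ = λ/μ = 5.7/30.85 = 0.1848
P_K = (1−ρ)ρ^K/(1−ρ^(K+1)) = (0.8152·0.001165)/(1 − 0.0002153)
= 0.0009501/0.999785 = 0.0009503

Final: 0.0009503


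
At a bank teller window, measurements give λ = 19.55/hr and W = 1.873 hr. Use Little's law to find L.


L = λW = 19.55·1.873 = 36.6172

Final: 36.6172


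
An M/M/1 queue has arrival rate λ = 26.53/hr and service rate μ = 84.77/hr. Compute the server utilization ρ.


ρ = λ/μ = 26.53/84.77 = 0.3130

Final: 0.3130


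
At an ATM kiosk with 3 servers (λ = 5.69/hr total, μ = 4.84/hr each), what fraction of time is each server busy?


ρ = λ/(cμ) = 5.69/(3·4.84) = 5.69/14.52 = 0.3919

Final: 0.3919


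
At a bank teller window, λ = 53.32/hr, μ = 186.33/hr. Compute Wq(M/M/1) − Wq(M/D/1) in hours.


ρ = 53.32/186.33 = 0.2862
Wq(M/M/1) = ρ/(μ−λ) = 0.2862/133.01 = 0.002151 hr
Wq(M/D/1) = ρ/(2(μ−λ)) = 0.001076 hr
Savings = 0.002151 − 0.001076 = 0.001076 hr

Final: 0.001076 hr


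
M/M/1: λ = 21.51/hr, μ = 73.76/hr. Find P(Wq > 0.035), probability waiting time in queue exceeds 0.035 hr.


ρ = 21.51/73.76 = 0.2916
P(Wq > t) = ρ·e^{−(μ−λ)t} = 0.2916·e^{−1.8288}
= 0.2916·0.160614 = 0.046839

Final: 0.046839


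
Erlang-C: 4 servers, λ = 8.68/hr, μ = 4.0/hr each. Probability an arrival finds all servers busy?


a = λ/μ = 2.1700; ρ = a/4 = 0.5425
P₀ = 0.108144 (from M/M/c formula)
C(c,a) = [a^c/(c!(1−ρ))]·P₀ = [22.17374/(24·0.4575)]·0.108144
= 2.01947·0.108144 = 0.218392

Final: 0.218392


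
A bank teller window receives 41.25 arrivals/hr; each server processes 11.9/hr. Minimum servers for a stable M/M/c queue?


Stability requires cμ > λ ⇔ c > λ/μ.
λ/μ = 41.25/11.9 = 3.4664
Minimum integer c = ⌊3.4664⌋ + 1 = 4
Check: 4·11.9 = 47.60 > 41.25, while 3·11.9 = 35.70 ≤ 41.25

Final: 4 servers


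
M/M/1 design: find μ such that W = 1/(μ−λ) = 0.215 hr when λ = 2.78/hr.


W = 1/(μ−λ) ⇒ μ − λ = 1/W = 1/0.215 = 4.6512
μ = λ + 1/W = 2.78 + 4.6512 = 7.4312 per hr

Final: 7.4312 /hr


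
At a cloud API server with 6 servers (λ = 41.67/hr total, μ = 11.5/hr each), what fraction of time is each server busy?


ρ = λ/(cμ) = 41.67/(6·11.5) = 41.67/69.00 = 0.6039

Final: 0.6039


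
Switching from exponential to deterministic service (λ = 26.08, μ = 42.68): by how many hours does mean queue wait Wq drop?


ρ = 26.08/42.68 = 0.6111
Wq(M/M/1) = ρ/(μ−λ) = 0.6111/16.60 = 0.03681 hr
Wq(M/D/1) = ρ/(2(μ−λ)) = 0.01841 hr
Savings = 0.03681 − 0.01841 = 0.01841 hr

Final: 0.01841 hr


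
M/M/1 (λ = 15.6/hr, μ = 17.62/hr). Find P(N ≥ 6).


ρ = 15.6/17.62 = 0.8854
P(N ≥ n) = ρ^n = 0.8854^6 = 0.481628

Final: 0.481628


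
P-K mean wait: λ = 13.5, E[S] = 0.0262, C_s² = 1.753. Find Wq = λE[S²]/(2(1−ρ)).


ρ = λ·E[S] = 13.5·0.0262 = 0.3537
E[S²] = E[S]²(1+C_s²) = 0.0262²·(1+1.753) = 0.001890
Wq = λ·E[S²]/(2(1−ρ)) = 13.5·0.001890/(2·0.6463) = 0.01974 hr

Final: 0.01974 hr


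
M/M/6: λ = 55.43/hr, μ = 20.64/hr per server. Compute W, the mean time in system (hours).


a = 2.6856; ρ = 0.4476; P₀ = 0.067593
Lq = P₀·a^c·ρ/(c!(1−ρ)²) = 0.05166
Wq = Lq/λ = 0.05166/55.43 = 0.0009320 hr
W = Wq + 1/μ = 0.0009320 + 0.04845 = 0.04938 hr

Final: 0.04938 hr


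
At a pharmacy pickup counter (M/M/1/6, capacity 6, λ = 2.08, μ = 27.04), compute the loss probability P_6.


ρ = λ/μ = 2.08/27.04 = 0.07692
P_K = (1−ρ)ρ^K/(1−ρ^(K+1)) = (0.9231·0.0000002072)/(1 − 0.00000001594)
= 0.0000001912/1.000000 = 0.0000001912

Final: 0.0000001912


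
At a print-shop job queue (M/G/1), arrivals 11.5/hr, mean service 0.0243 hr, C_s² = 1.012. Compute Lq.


ρ = λ·E[S] = 11.5·0.0243 = 0.2794
Lq = ρ²(1+C_s²)/(2(1−ρ)) = 0.07809·(1+1.012)/(2·0.7206)
= 0.07809·2.0120/1.4411 = 0.10903

Final: 0.10903


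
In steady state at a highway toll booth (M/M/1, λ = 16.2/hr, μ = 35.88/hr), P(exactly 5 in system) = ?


ρ = 16.2/35.88 = 0.4515
P_n = (1−ρ)·ρ^n = (1 − 0.4515)·0.4515^5 = 0.5485·0.018763 = 0.010292

Final: 0.010292


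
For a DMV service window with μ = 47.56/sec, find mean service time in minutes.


Mean service time = 1/μ = 1/47.56 second = 0.02103 second
In minutes: 0.02103 × 0.0166667 = 0.0003504 min

Final: 0.0003504 min


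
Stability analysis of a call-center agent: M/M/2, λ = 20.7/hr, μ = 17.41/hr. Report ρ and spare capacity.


Total capacity cμ = 2·17.41 = 34.82/hr
ρ = λ/(cμ) = 20.7/34.82 = 0.5945
Stable ⇔ ρ < 1: YES
Spare capacity = cμ − λ = 34.82 − 20.7 = 14.12/hr

Final: ρ = 0.5945; stable; margin = 14.12/hr


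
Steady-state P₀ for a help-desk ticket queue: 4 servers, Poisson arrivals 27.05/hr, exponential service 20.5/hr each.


a = λ/μ = 27.05/20.5 = 1.3195; ρ = a/c = 0.3299
Σ_{k=0}^{3} a^k/k! (terms k=0..3) = 1.00000 + 1.31951 + 0.87056 + 0.38290 = 3.57297
Tail: a^4/(4!(1−ρ)) = 3.03147/(24·0.6701) = 0.18849
P₀ = 1/(3.57297 + 0.18849) = 1/3.76146 = 0.265854

Final: 0.265854
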